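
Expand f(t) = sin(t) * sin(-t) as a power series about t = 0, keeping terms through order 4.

Multiply the two series term by term and collect like powers.
[t^0] = 0;  [t^1] = 0;  [t^2] = -1;  [t^3] = 0;  [t^4] = 1/3.

t^4/3 - t^2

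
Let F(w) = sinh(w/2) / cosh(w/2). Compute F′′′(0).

Divide the numerator series by the denominator series (power-series long division).
From the series, [w^3] F = -1/24; multiply by 3! = 6 to get -1/4.

-1/4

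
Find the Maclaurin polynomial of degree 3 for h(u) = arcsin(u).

u^3/6 + u

[u^0] = 0;  [u^1] = 1;  [u^2] = 0;  [u^3] = 1/6.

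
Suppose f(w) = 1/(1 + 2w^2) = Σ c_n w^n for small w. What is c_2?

-2

Compute the successive derivatives at the expansion point and divide by k!.
f(0) = 1
f′(0) = 0
f′′(0) = -4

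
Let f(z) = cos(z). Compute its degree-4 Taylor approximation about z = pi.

-(z - pi)^4/24 + (z - pi)^2/2 - 1

[(z - pi)^0] = -1;  [(z - pi)^1] = 0;  [(z - pi)^2] = 1/2;  [(z - pi)^3] = 0;  [(z - pi)^4] = -1/24.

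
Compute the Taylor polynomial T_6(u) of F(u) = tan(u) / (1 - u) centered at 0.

Write out both Maclaurin series and multiply, keeping only the needed powers.

22*u^6/15 + 22*u^5/15 + 4*u^4/3 + 4*u^3/3 + u^2 + u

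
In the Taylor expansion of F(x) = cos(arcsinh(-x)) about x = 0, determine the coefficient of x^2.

-1/2

Substitute the inner expansion into the outer series and collect powers.
[x^0] = 1;  [x^1] = 0;  [x^2] = -1/2.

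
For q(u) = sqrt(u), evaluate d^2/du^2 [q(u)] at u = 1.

-1/4

The coefficient of (u - 1)^2 in the expansion is -1/8, so q′′(1) = 2! * (-1/8) = -1/4.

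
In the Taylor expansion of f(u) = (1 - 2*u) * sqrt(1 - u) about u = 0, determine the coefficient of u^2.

7/8

Distribute the polynomial across the series and collect like powers.
[u^0] = 1;  [u^1] = -5/2;  [u^2] = 7/8.
So c_2 = f′′(0)/2! = 7/8.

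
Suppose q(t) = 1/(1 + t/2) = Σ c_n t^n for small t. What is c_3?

[t^0] = 1;  [t^1] = -1/2;  [t^2] = 1/4;  [t^3] = -1/8.

-1/8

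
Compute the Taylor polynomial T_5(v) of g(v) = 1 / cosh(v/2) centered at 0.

5*v^4/384 - v^2/8 + 1

Divide the numerator series by the denominator series (power-series long division).
g(0) = 1
g′(0) = 0
g′′(0) = -1/4
g′′′(0) = 0
g^(4)(0) = 5/16
g^(5)(0) = 0
Then c_k = g^(k)(0)/k! gives each Taylor coefficient.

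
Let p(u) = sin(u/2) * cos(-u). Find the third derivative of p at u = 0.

-13/8

Take the Cauchy product of the two expansions.
The coefficient of u^3 in the expansion is -13/48, so p′′′(0) = 3! * (-13/48) = -13/8.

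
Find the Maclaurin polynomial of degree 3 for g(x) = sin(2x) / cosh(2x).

Divide the numerator series by the denominator series (power-series long division).
g(0) = 0
g′(0) = 2
g′′(0) = 0
g′′′(0) = -32

-16*x^3/3 + 2*x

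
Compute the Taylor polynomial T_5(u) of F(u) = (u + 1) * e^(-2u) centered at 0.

2*u^5/5 - 2*u^4/3 + 2*u^3/3 - u + 1

Multiply each power in the prefactor through the base expansion.
F(0) = 1
F′(0) = -1
F′′(0) = 0
F′′′(0) = 4
F^(4)(0) = -16
F^(5)(0) = 48
Then c_k = F^(k)(0)/k! gives each Taylor coefficient.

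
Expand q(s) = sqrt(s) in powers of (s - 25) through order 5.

7*(s - 25)^5/500000000 - (s - 25)^4/2000000 + (s - 25)^3/50000 - (s - 25)^2/1000 + (s - 25)/10 + 5

Compute the successive derivatives at the expansion point and divide by k!.
q(25) = 5
q′(25) = 1/10
q′′(25) = -1/500
q′′′(25) = 3/25000
q^(4)(25) = -3/250000
q^(5)(25) = 21/12500000
The Taylor polynomial is Σ q^(k)(25)/k! · (s - 25)^k.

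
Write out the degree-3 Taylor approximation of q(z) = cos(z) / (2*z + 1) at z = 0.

Expand 1/(denominator) as a geometric series and multiply by the numerator's series.
q(0) = 1
q′(0) = -2
q′′(0) = 7
q′′′(0) = -42
Dividing each by k! gives the coefficients c_0, ..., c_3.

-7*z^3 + 7*z^2/2 - 2*z + 1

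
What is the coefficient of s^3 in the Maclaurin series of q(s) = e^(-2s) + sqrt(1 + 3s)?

17/48

Add the two expansions coefficient-wise.
q(0) = 2
q′(0) = -1/2
q′′(0) = 7/4
q′′′(0) = 17/8
Dividing each by k! gives the coefficients c_0, ..., c_3.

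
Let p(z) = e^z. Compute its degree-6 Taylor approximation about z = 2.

(z - 2)^6*e^(2)/720 + (z - 2)^5*e^(2)/120 + (z - 2)^4*e^(2)/24 + (z - 2)^3*e^(2)/6 + (z - 2)^2*e^(2)/2 + (z - 2)*e^(2) + e^(2)

Use the known series and substitute for the argument.
p(2) = e^(2)
p′(2) = e^(2)
p′′(2) = e^(2)
p′′′(2) = e^(2)
p^(4)(2) = e^(2)
p^(5)(2) = e^(2)
p^(6)(2) = e^(2)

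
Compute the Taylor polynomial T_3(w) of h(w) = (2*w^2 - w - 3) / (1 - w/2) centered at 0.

Multiply each power in the prefactor through the base expansion.
h(0) = -3
h′(0) = -5/2
h′′(0) = 3/2
h′′′(0) = 9/4
Dividing each by k! gives the coefficients c_0, ..., c_3.

3*w^3/8 + 3*w^2/4 - 5*w/2 - 3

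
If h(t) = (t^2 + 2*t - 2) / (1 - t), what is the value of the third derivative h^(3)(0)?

6

Distribute the polynomial across the series and collect like powers.
The coefficient of t^3 in the expansion is 1, so h′′′(0) = 3! * (1) = 6.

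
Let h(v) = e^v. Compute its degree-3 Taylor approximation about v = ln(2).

(v - ln(2))^3/3 + (v - ln(2))^2 + 2*(v - ln(2)) + 2

Apply the Taylor formula c_k = f^(k)(a)/k!.
h(ln(2)) = 2
h′(ln(2)) = 2
h′′(ln(2)) = 2
h′′′(ln(2)) = 2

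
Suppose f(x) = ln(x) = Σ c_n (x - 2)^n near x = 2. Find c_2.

f(2) = ln(2)
f′(2) = 1/2
f′′(2) = -1/4
So c_2 = f′′(2)/2! = -1/8.

-1/8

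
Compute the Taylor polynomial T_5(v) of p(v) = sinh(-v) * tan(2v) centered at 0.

Expand each factor separately, then convolve coefficients.
p(0) = 0
p′(0) = 0
p′′(0) = -4
p′′′(0) = 0
p^(4)(0) = -72
p^(5)(0) = 0

-3*v^4 - 2*v^2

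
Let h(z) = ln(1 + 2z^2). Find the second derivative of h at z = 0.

The coefficient of z^2 in the expansion is 2, so h′′(0) = 2! * (2) = 4.

4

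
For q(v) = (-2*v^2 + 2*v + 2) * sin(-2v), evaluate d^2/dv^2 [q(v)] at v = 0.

Multiply each power in the prefactor through the base expansion.
From the series, [v^2] q = -4; multiply by 2! = 2 to get -8.

-8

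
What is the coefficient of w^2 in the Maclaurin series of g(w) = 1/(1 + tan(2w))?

4

Substitute the inner expansion into the outer series and collect powers.
g(0) = 1
g′(0) = -2
g′′(0) = 8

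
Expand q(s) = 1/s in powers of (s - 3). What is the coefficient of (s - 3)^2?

q(3) = 1/3
q′(3) = -1/9
q′′(3) = 2/27

1/27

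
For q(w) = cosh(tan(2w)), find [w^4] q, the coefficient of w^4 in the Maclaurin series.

Substitute the inner expansion into the outer series and collect powers.
[w^0] = 1;  [w^1] = 0;  [w^2] = 2;  [w^3] = 0;  [w^4] = 6.

6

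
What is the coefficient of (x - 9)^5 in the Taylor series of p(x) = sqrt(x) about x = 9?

Apply the Taylor formula c_k = f^(k)(a)/k!.
So c_5 = p^(5)(9)/5! = 7/5038848.

7/5038848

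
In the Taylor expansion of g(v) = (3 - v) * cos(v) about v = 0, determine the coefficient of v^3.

Multiply each power in the prefactor through the base expansion.
[v^0] = 3;  [v^1] = -1;  [v^2] = -3/2;  [v^3] = 1/2.
So c_3 = g′′′(0)/3! = 1/2.

1/2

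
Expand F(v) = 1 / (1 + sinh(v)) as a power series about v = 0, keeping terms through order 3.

-7*v^3/6 + v^2 - v + 1

Use the geometric series for the reciprocal, then substitute.
F(0) = 1
F′(0) = -1
F′′(0) = 2
F′′′(0) = -7
Dividing each by k! gives the coefficients c_0, ..., c_3.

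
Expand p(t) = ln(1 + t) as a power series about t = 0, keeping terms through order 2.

-t^2/2 + t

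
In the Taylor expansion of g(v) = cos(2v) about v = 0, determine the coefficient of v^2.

g(0) = 1
g′(0) = 0
g′′(0) = -4
So c_2 = g′′(0)/2! = -2.

-2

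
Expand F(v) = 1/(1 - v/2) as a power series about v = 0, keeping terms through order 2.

v^2/4 + v/2 + 1

F(0) = 1
F′(0) = 1/2
F′′(0) = 1/2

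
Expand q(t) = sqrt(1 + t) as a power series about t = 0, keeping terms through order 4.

-5*t^4/128 + t^3/16 - t^2/8 + t/2 + 1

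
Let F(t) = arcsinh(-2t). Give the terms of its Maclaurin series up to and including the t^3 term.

F(0) = 0
F′(0) = -2
F′′(0) = 0
F′′′(0) = 8
Dividing each by k! gives the coefficients c_0, ..., c_3.

4*t^3/3 - 2*t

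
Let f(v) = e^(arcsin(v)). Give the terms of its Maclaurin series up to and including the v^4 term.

Compose series: expand the inner function first, then feed it into the outer expansion.
f(0) = 1
f′(0) = 1
f′′(0) = 1
f′′′(0) = 2
f^(4)(0) = 5
Dividing each by k! gives the coefficients c_0, ..., c_4.

5*v^4/24 + v^3/3 + v^2/2 + v + 1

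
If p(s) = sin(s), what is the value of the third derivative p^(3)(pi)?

The coefficient of (s - pi)^3 in the expansion is 1/6, so p′′′(pi) = 3! * (1/6) = 1.

1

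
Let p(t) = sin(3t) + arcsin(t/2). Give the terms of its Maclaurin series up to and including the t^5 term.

Expand each term separately and add.
[t^0] = 0;  [t^1] = 7/2;  [t^2] = 0;  [t^3] = -215/48;  [t^4] = 0;  [t^5] = 519/256.

519*t^5/256 - 215*t^3/48 + 7*t/2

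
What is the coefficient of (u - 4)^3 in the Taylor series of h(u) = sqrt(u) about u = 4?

1/512

Use the known series and substitute for the argument.
[(u - 4)^0] = 2;  [(u - 4)^1] = 1/4;  [(u - 4)^2] = -1/64;  [(u - 4)^3] = 1/512.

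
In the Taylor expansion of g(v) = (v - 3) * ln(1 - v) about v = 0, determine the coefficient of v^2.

Shift and add copies of the series according to the polynomial's terms.
g(0) = 0
g′(0) = 3
g′′(0) = 1
So c_2 = g′′(0)/2! = 1/2.

1/2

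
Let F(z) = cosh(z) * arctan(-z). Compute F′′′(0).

-1

Expand each factor separately, then convolve coefficients.
The coefficient of z^3 in the expansion is -1/6, so F′′′(0) = 3! * (-1/6) = -1.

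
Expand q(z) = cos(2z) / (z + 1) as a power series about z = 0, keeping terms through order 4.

-z^4/3 + z^3 - z^2 - z + 1

Multiply the numerator's expansion by the denominator's geometric series.
q(0) = 1
q′(0) = -1
q′′(0) = -2
q′′′(0) = 6
q^(4)(0) = -8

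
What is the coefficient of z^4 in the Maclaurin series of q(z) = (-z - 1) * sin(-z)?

Distribute the polynomial across the series and collect like powers.
So c_4 = q^(4)(0)/4! = -1/6.

-1/6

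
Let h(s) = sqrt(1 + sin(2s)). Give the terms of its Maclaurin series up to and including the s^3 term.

-s^3/6 - s^2/2 + s + 1

Plug the Maclaurin series of the inner function into that of the outer and collect terms.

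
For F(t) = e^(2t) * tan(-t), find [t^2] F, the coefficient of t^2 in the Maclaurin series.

Multiply the two series term by term and collect like powers.
[t^0] = 0;  [t^1] = -1;  [t^2] = -2.

-2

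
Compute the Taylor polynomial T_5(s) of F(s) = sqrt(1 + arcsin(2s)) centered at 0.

Compose series: expand the inner function first, then feed it into the outer expansion.
[s^0] = 1;  [s^1] = 1;  [s^2] = -1/2;  [s^3] = 7/6;  [s^4] = -31/24;  [s^5] = 123/40.

123*s^5/40 - 31*s^4/24 + 7*s^3/6 - s^2/2 + s + 1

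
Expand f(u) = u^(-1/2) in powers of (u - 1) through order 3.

-5*(u - 1)^3/16 + 3*(u - 1)^2/8 - (u - 1)/2 + 1

Use the known series and substitute for the argument.
f(1) = 1
f′(1) = -1/2
f′′(1) = 3/4
f′′′(1) = -15/8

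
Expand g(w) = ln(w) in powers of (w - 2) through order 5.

(w - 2)^5/160 - (w - 2)^4/64 + (w - 2)^3/24 - (w - 2)^2/8 + (w - 2)/2 + ln(2)

Differentiate repeatedly and evaluate at the center.
g(2) = ln(2)
g′(2) = 1/2
g′′(2) = -1/4
g′′′(2) = 1/4
g^(4)(2) = -3/8
g^(5)(2) = 3/4
Dividing each by k! gives the coefficients c_0, ..., c_5.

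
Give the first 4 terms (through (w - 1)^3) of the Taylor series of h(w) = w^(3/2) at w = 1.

Use the known series and substitute for the argument.

-(w - 1)^3/16 + 3*(w - 1)^2/8 + 3*(w - 1)/2 + 1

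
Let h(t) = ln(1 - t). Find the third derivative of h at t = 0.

-2

From the series, [t^3] h = -1/3; multiply by 3! = 6 to get -2.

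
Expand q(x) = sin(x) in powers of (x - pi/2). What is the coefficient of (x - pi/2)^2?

-1/2

[(x - pi/2)^0] = 1;  [(x - pi/2)^1] = 0;  [(x - pi/2)^2] = -1/2.
So c_2 = q′′(pi/2)/2! = -1/2.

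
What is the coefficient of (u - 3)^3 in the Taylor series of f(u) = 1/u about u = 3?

-1/81

Use the known series and substitute for the argument.
f(3) = 1/3
f′(3) = -1/9
f′′(3) = 2/27
f′′′(3) = -2/27
Dividing each by k! gives the coefficients c_0, ..., c_3.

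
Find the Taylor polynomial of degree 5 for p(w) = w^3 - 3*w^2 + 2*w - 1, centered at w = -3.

(w + 3)^3 - 12*(w + 3)^2 + 47*(w + 3) - 61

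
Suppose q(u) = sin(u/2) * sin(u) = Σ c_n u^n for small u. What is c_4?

-5/48

Write out both Maclaurin series and multiply, keeping only the needed powers.
[u^0] = 0;  [u^1] = 0;  [u^2] = 1/2;  [u^3] = 0;  [u^4] = -5/48.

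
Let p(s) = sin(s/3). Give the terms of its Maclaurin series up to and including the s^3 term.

p(0) = 0
p′(0) = 1/3
p′′(0) = 0
p′′′(0) = -1/27
Then c_k = p^(k)(0)/k! gives each Taylor coefficient.

-s^3/162 + s/3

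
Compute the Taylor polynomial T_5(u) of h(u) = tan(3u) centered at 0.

162*u^5/5 + 9*u^3 + 3*u

Use the known series and substitute for the argument.
[u^0] = 0;  [u^1] = 3;  [u^2] = 0;  [u^3] = 9;  [u^4] = 0;  [u^5] = 162/5.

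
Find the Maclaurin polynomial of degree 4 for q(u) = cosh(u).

u^4/24 + u^2/2 + 1

[u^0] = 1;  [u^1] = 0;  [u^2] = 1/2;  [u^3] = 0;  [u^4] = 1/24.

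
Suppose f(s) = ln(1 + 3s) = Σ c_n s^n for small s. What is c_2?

[s^0] = 0;  [s^1] = 3;  [s^2] = -9/2.

-9/2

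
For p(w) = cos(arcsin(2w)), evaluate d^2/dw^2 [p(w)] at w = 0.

-4

Plug the Maclaurin series of the inner function into that of the outer and collect terms.
The coefficient of w^2 in the expansion is -2, so p′′(0) = 2! * (-2) = -4.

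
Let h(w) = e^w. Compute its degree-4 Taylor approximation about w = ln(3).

(w - ln(3))^4/8 + (w - ln(3))^3/2 + 3*(w - ln(3))^2/2 + 3*(w - ln(3)) + 3

Apply the Taylor formula c_k = f^(k)(a)/k!.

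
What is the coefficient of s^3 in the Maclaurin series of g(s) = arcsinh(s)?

-1/6

Differentiate repeatedly and evaluate at the center.
g(0) = 0
g′(0) = 1
g′′(0) = 0
g′′′(0) = -1
So c_3 = g′′′(0)/3! = -1/6.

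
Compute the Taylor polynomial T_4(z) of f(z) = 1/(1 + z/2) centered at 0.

z^4/16 - z^3/8 + z^2/4 - z/2 + 1

f(0) = 1
f′(0) = -1/2
f′′(0) = 1/2
f′′′(0) = -3/4
f^(4)(0) = 3/2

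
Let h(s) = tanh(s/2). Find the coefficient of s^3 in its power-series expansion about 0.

Apply the Taylor formula c_k = f^(k)(a)/k!.
h(0) = 0
h′(0) = 1/2
h′′(0) = 0
h′′′(0) = -1/4
So c_3 = h′′′(0)/3! = -1/24.

-1/24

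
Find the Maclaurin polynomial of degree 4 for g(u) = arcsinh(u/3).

Apply the Taylor formula c_k = f^(k)(a)/k!.
g(0) = 0
g′(0) = 1/3
g′′(0) = 0
g′′′(0) = -1/27
g^(4)(0) = 0
Dividing each by k! gives the coefficients c_0, ..., c_4.

-u^3/162 + u/3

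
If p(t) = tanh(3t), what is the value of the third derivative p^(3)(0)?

-54

The coefficient of t^3 in the expansion is -9, so p′′′(0) = 3! * (-9) = -54.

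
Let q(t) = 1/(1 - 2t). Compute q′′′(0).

The coefficient of t^3 in the expansion is 8, so q′′′(0) = 3! * (8) = 48.

48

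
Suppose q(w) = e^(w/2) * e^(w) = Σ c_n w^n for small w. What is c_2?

Take the Cauchy product of the two expansions.
q(0) = 1
q′(0) = 3/2
q′′(0) = 9/4

9/8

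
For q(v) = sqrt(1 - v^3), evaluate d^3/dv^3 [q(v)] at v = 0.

Apply the Taylor formula c_k = f^(k)(a)/k!.
The coefficient of v^3 in the expansion is -1/2, so q′′′(0) = 3! * (-1/2) = -3.

-3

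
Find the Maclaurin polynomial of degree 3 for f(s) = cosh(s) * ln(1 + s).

5*s^3/6 - s^2/2 + s

Take the Cauchy product of the two expansions.
f(0) = 0
f′(0) = 1
f′′(0) = -1
f′′′(0) = 5
Then c_k = f^(k)(0)/k! gives each Taylor coefficient.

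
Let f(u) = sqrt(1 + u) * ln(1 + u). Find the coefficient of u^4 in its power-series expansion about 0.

Multiply the two series term by term and collect like powers.
[u^0] = 0;  [u^1] = 1;  [u^2] = 0;  [u^3] = -1/24;  [u^4] = 1/24.

1/24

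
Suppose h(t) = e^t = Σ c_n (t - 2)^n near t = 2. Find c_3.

Differentiate repeatedly and evaluate at the center.
[(t - 2)^0] = e^(2);  [(t - 2)^1] = e^(2);  [(t - 2)^2] = e^(2)/2;  [(t - 2)^3] = e^(2)/6.

e^(2)/6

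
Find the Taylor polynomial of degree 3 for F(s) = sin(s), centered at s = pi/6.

F(pi/6) = 1/2
F′(pi/6) = sqrt(3)/2
F′′(pi/6) = -1/2
F′′′(pi/6) = -sqrt(3)/2
Then c_k = F^(k)(pi/6)/k! gives each Taylor coefficient.

-sqrt(3)*(s - pi/6)^3/12 - (s - pi/6)^2/4 + sqrt(3)*(s - pi/6)/2 + 1/2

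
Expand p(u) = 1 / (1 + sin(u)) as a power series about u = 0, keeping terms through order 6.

17*u^6/45 - 61*u^5/120 + 2*u^4/3 - 5*u^3/6 + u^2 - u + 1

Expand as Σ (-1)^k u^k with u equal to the inner function's series.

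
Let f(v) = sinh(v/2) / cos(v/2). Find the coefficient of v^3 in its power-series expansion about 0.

Divide the numerator series by the denominator series (power-series long division).

1/12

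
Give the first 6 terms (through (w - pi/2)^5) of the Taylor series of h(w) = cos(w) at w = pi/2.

-(w - pi/2)^5/120 + (w - pi/2)^3/6 - (w - pi/2)

Use the known series and substitute for the argument.
[(w - pi/2)^0] = 0;  [(w - pi/2)^1] = -1;  [(w - pi/2)^2] = 0;  [(w - pi/2)^3] = 1/6;  [(w - pi/2)^4] = 0;  [(w - pi/2)^5] = -1/120.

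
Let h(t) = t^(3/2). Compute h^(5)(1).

-45/32

Differentiate repeatedly and evaluate at the center.
The coefficient of (t - 1)^5 in the expansion is -3/256, so h^(5)(1) = 5! * (-3/256) = -45/32.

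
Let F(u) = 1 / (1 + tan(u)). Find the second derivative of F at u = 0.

Use the geometric series for the reciprocal, then substitute.
The coefficient of u^2 in the expansion is 1, so F′′(0) = 2! * (1) = 2.

2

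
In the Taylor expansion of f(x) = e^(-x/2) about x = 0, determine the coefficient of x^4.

Compute the successive derivatives at the expansion point and divide by k!.
[x^0] = 1;  [x^1] = -1/2;  [x^2] = 1/8;  [x^3] = -1/48;  [x^4] = 1/384.

1/384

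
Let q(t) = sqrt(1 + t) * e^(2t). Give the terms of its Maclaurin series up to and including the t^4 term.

Expand each factor separately, then convolve coefficients.
[t^0] = 1;  [t^1] = 5/2;  [t^2] = 23/8;  [t^3] = 103/48;  [t^4] = 449/384.

449*t^4/384 + 103*t^3/48 + 23*t^2/8 + 5*t/2 + 1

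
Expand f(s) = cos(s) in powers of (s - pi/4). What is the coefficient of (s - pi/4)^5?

[(s - pi/4)^0] = sqrt(2)/2;  [(s - pi/4)^1] = -sqrt(2)/2;  [(s - pi/4)^2] = -sqrt(2)/4;  [(s - pi/4)^3] = sqrt(2)/12;  [(s - pi/4)^4] = sqrt(2)/48;  [(s - pi/4)^5] = -sqrt(2)/240.

-sqrt(2)/240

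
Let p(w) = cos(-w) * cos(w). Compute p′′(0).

-2

Write out both Maclaurin series and multiply, keeping only the needed powers.
The coefficient of w^2 in the expansion is -1, so p′′(0) = 2! * (-1) = -2.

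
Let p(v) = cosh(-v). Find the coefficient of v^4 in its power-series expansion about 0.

1/24

p(0) = 1
p′(0) = 0
p′′(0) = 1
p′′′(0) = 0
p^(4)(0) = 1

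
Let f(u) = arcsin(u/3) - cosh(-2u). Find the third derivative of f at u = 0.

Add the two expansions coefficient-wise.
The coefficient of u^3 in the expansion is 1/162, so f′′′(0) = 3! * (1/162) = 1/27.

1/27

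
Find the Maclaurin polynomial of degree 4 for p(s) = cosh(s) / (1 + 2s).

433*s^4/24 - 9*s^3 + 9*s^2/2 - 2*s + 1

Multiply the two series term by term and collect like powers.
p(0) = 1
p′(0) = -2
p′′(0) = 9
p′′′(0) = -54
p^(4)(0) = 433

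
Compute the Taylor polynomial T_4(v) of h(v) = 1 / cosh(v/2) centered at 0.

Invert the denominator's series and multiply.

5*v^4/384 - v^2/8 + 1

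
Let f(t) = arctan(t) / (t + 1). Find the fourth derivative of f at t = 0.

-16

Use 1/(1 - r) = Σ r^k on the denominator, then take the Cauchy product.
From the series, [t^4] f = -2/3; multiply by 4! = 24 to get -16.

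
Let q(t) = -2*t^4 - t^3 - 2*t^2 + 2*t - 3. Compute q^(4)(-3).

The coefficient of (t + 3)^4 in the expansion is -2, so q^(4)(-3) = 4! * (-2) = -48.

-48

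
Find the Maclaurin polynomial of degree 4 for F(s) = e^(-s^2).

s^4/2 - s^2 + 1

F(0) = 1
F′(0) = 0
F′′(0) = -2
F′′′(0) = 0
F^(4)(0) = 12
The Taylor polynomial is Σ F^(k)(0)/k! · s^k.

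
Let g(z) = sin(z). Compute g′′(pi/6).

From the series, [(z - pi/6)^2] g = -1/4; multiply by 2! = 2 to get -1/2.

-1/2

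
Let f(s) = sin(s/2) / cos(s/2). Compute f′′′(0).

Invert the denominator's series and multiply.
The coefficient of s^3 in the expansion is 1/24, so f′′′(0) = 3! * (1/24) = 1/4.

1/4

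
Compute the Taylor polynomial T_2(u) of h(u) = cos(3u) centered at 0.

1 - 9*u^2/2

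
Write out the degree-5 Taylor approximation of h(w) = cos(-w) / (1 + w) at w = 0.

Write out both Maclaurin series and multiply, keeping only the needed powers.
h(0) = 1
h′(0) = -1
h′′(0) = 1
h′′′(0) = -3
h^(4)(0) = 13
h^(5)(0) = -65

-13*w^5/24 + 13*w^4/24 - w^3/2 + w^2/2 - w + 1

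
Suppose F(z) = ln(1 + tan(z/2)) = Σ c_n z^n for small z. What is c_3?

1/12

Plug the Maclaurin series of the inner function into that of the outer and collect terms.
F(0) = 0
F′(0) = 1/2
F′′(0) = -1/4
F′′′(0) = 1/2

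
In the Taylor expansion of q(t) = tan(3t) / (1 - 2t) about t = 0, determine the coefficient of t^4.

42

Expand each factor separately, then convolve coefficients.
So c_4 = q^(4)(0)/4! = 42.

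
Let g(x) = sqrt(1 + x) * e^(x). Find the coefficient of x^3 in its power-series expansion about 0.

Multiply the two series term by term and collect like powers.
g(0) = 1
g′(0) = 3/2
g′′(0) = 7/4
g′′′(0) = 17/8
So c_3 = g′′′(0)/3! = 17/48.

17/48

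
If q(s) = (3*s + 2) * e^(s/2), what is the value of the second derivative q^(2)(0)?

7/2

Shift and add copies of the series according to the polynomial's terms.
From the series, [s^2] q = 7/4; multiply by 2! = 2 to get 7/2.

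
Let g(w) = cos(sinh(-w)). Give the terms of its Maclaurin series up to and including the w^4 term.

Plug the Maclaurin series of the inner function into that of the outer and collect terms.
g(0) = 1
g′(0) = 0
g′′(0) = -1
g′′′(0) = 0
g^(4)(0) = -3
Then c_k = g^(k)(0)/k! gives each Taylor coefficient.

-w^4/8 - w^2/2 + 1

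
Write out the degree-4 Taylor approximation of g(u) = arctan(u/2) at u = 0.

-u^3/24 + u/2

g(0) = 0
g′(0) = 1/2
g′′(0) = 0
g′′′(0) = -1/4
g^(4)(0) = 0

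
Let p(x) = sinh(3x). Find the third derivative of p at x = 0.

27

The coefficient of x^3 in the expansion is 9/2, so p′′′(0) = 3! * (9/2) = 27.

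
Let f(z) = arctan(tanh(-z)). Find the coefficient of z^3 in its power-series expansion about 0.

Substitute the inner expansion into the outer series and collect powers.
f(0) = 0
f′(0) = -1
f′′(0) = 0
f′′′(0) = 4
Dividing each by k! gives the coefficients c_0, ..., c_3.

2/3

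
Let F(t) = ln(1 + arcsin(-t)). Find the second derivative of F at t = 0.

Substitute the inner expansion into the outer series and collect powers.
The coefficient of t^2 in the expansion is -1/2, so F′′(0) = 2! * (-1/2) = -1.

-1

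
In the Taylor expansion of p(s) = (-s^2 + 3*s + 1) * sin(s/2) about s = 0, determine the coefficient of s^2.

3/2

Multiply each power in the prefactor through the base expansion.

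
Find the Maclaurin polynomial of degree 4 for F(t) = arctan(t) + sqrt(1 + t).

-5*t^4/128 - 13*t^3/48 - t^2/8 + 3*t/2 + 1

Expand each term separately and add.
F(0) = 1
F′(0) = 3/2
F′′(0) = -1/4
F′′′(0) = -13/8
F^(4)(0) = -15/16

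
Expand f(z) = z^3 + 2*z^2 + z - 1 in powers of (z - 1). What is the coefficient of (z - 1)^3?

f(1) = 3
f′(1) = 8
f′′(1) = 10
f′′′(1) = 6
Dividing each by k! gives the coefficients c_0, ..., c_3.

1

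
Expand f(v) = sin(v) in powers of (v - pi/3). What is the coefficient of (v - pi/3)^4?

sqrt(3)/48

f(pi/3) = sqrt(3)/2
f′(pi/3) = 1/2
f′′(pi/3) = -sqrt(3)/2
f′′′(pi/3) = -1/2
f^(4)(pi/3) = sqrt(3)/2
So c_4 = f^(4)(pi/3)/4! = sqrt(3)/48.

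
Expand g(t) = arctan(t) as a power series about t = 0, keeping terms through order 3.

-t^3/3 + t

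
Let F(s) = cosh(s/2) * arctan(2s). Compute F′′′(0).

-29/2

Expand each factor separately, then convolve coefficients.
The coefficient of s^3 in the expansion is -29/12, so F′′′(0) = 3! * (-29/12) = -29/2.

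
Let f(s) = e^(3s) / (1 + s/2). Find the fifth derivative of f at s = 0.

507/4

Write out both Maclaurin series and multiply, keeping only the needed powers.
The coefficient of s^5 in the expansion is 169/160, so f^(5)(0) = 5! * (169/160) = 507/4.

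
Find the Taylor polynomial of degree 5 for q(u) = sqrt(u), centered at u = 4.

7*(u - 4)^5/131072 - 5*(u - 4)^4/16384 + (u - 4)^3/512 - (u - 4)^2/64 + (u - 4)/4 + 2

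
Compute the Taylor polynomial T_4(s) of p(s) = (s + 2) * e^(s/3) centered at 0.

Multiply each power in the prefactor through the base expansion.
[s^0] = 2;  [s^1] = 5/3;  [s^2] = 4/9;  [s^3] = 11/162;  [s^4] = 7/972.

7*s^4/972 + 11*s^3/162 + 4*s^2/9 + 5*s/3 + 2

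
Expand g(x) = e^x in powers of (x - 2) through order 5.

(x - 2)^5*e^(2)/120 + (x - 2)^4*e^(2)/24 + (x - 2)^3*e^(2)/6 + (x - 2)^2*e^(2)/2 + (x - 2)*e^(2) + e^(2)

g(2) = e^(2)
g′(2) = e^(2)
g′′(2) = e^(2)
g′′′(2) = e^(2)
g^(4)(2) = e^(2)
g^(5)(2) = e^(2)
Then c_k = g^(k)(2)/k! gives each Taylor coefficient.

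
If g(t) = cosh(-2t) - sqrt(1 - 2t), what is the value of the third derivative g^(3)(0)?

3

Add the two expansions coefficient-wise.
From the series, [t^3] g = 1/2; multiply by 3! = 6 to get 3.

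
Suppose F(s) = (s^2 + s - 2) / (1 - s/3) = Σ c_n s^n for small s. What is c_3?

10/27

Shift and add copies of the series according to the polynomial's terms.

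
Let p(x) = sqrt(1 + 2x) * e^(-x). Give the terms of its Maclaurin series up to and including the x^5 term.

28*x^5/15 - 3*x^4/2 + 4*x^3/3 - x^2 + 1

Write out both Maclaurin series and multiply, keeping only the needed powers.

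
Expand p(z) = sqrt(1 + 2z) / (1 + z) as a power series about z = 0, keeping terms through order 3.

Take the Cauchy product of the two expansions.
p(0) = 1
p′(0) = 0
p′′(0) = -1
p′′′(0) = 6
Dividing each by k! gives the coefficients c_0, ..., c_3.

z^3 - z^2/2 + 1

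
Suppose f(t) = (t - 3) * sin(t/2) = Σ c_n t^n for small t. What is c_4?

-1/48

Multiply each power in the prefactor through the base expansion.
f(0) = 0
f′(0) = -3/2
f′′(0) = 1
f′′′(0) = 3/8
f^(4)(0) = -1/2
Dividing each by k! gives the coefficients c_0, ..., c_4.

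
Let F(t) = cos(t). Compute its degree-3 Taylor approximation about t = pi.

F(pi) = -1
F′(pi) = 0
F′′(pi) = 1
F′′′(pi) = 0

(t - pi)^2/2 - 1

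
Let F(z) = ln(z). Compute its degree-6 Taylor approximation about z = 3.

F(3) = ln(3)
F′(3) = 1/3
F′′(3) = -1/9
F′′′(3) = 2/27
F^(4)(3) = -2/27
F^(5)(3) = 8/81
F^(6)(3) = -40/243

-(z - 3)^6/4374 + (z - 3)^5/1215 - (z - 3)^4/324 + (z - 3)^3/81 - (z - 3)^2/18 + (z - 3)/3 + ln(3)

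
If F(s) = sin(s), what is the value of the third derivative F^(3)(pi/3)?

-1/2

The coefficient of (s - pi/3)^3 in the expansion is -1/12, so F′′′(pi/3) = 3! * (-1/12) = -1/2.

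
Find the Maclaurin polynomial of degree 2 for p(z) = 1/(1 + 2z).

4*z^2 - 2*z + 1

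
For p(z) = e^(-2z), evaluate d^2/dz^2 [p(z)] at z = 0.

Compute the successive derivatives at the expansion point and divide by k!.
From the series, [z^2] p = 2; multiply by 2! = 2 to get 4.

4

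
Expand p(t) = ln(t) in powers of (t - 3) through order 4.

-(t - 3)^4/324 + (t - 3)^3/81 - (t - 3)^2/18 + (t - 3)/3 + ln(3)

p(3) = ln(3)
p′(3) = 1/3
p′′(3) = -1/9
p′′′(3) = 2/27
p^(4)(3) = -2/27
Dividing each by k! gives the coefficients c_0, ..., c_4.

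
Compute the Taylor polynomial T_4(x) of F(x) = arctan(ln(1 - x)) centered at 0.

Plug the Maclaurin series of the inner function into that of the outer and collect terms.
F(0) = 0
F′(0) = -1
F′′(0) = -1
F′′′(0) = 0
F^(4)(0) = 6
Then c_k = F^(k)(0)/k! gives each Taylor coefficient.

x^4/4 - x^2/2 - x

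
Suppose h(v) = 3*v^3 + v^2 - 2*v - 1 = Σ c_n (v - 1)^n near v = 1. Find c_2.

Compute the successive derivatives at the expansion point and divide by k!.
h(1) = 1
h′(1) = 9
h′′(1) = 20
Then c_k = h^(k)(1)/k! gives each Taylor coefficient.

10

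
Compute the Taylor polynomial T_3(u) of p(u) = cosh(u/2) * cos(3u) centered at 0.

1 - 35*u^2/8

Take the Cauchy product of the two expansions.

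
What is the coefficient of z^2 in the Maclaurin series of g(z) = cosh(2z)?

2

Use the known series and substitute for the argument.
So c_2 = g′′(0)/2! = 2.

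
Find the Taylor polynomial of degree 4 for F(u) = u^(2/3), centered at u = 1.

-7*(u - 1)^4/243 + 4*(u - 1)^3/81 - (u - 1)^2/9 + 2*(u - 1)/3 + 1

Apply the Taylor formula c_k = f^(k)(a)/k!.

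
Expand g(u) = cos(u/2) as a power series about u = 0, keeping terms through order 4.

Differentiate repeatedly and evaluate at the center.
g(0) = 1
g′(0) = 0
g′′(0) = -1/4
g′′′(0) = 0
g^(4)(0) = 1/16

u^4/384 - u^2/8 + 1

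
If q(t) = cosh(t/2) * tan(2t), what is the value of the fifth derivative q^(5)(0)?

Take the Cauchy product of the two expansions.
The coefficient of t^5 in the expansion is 4421/960, so q^(5)(0) = 5! * (4421/960) = 4421/8.

4421/8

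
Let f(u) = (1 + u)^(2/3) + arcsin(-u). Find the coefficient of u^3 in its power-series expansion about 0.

-19/162

Combine the two series term by term.
f(0) = 1
f′(0) = -1/3
f′′(0) = -2/9
f′′′(0) = -19/27
Then c_k = f^(k)(0)/k! gives each Taylor coefficient.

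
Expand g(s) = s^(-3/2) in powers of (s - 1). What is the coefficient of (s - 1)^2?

15/8

g(1) = 1
g′(1) = -3/2
g′′(1) = 15/4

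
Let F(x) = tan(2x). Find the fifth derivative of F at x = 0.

From the series, [x^5] F = 64/15; multiply by 5! = 120 to get 512.

512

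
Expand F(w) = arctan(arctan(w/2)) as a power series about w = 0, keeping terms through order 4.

Compose series: expand the inner function first, then feed it into the outer expansion.

-w^3/12 + w/2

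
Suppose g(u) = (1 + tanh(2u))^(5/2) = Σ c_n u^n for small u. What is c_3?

Substitute the inner expansion into the outer series and collect powers.
g(0) = 1
g′(0) = 5
g′′(0) = 15
g′′′(0) = -25
The Taylor polynomial is Σ g^(k)(0)/k! · u^k.

-25/6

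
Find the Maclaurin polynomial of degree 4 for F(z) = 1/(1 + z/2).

z^4/16 - z^3/8 + z^2/4 - z/2 + 1

F(0) = 1
F′(0) = -1/2
F′′(0) = 1/2
F′′′(0) = -3/4
F^(4)(0) = 3/2
Dividing each by k! gives the coefficients c_0, ..., c_4.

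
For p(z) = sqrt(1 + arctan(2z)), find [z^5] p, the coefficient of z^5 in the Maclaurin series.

Plug the Maclaurin series of the inner function into that of the outer and collect terms.
p(0) = 1
p′(0) = 1
p′′(0) = -1
p′′′(0) = -5
p^(4)(0) = 17
p^(5)(0) = 249

83/40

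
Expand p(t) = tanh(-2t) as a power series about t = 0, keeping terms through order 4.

p(0) = 0
p′(0) = -2
p′′(0) = 0
p′′′(0) = 16
p^(4)(0) = 0

8*t^3/3 - 2*t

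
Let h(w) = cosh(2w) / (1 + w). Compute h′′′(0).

Multiply the two series term by term and collect like powers.
The coefficient of w^3 in the expansion is -3, so h′′′(0) = 3! * (-3) = -18.

-18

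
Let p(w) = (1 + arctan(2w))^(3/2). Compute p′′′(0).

-27

Substitute the inner expansion into the outer series and collect powers.
The coefficient of w^3 in the expansion is -9/2, so p′′′(0) = 3! * (-9/2) = -27.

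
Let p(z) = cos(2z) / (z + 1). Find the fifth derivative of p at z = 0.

Multiply the numerator's expansion by the denominator's geometric series.
The coefficient of z^5 in the expansion is 1/3, so p^(5)(0) = 5! * (1/3) = 40.

40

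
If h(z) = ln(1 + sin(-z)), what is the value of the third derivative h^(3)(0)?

-1

Plug the Maclaurin series of the inner function into that of the outer and collect terms.
The coefficient of z^3 in the expansion is -1/6, so h′′′(0) = 3! * (-1/6) = -1.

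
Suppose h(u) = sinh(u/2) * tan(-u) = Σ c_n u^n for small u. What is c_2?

-1/2

Take the Cauchy product of the two expansions.
h(0) = 0
h′(0) = 0
h′′(0) = -1
So c_2 = h′′(0)/2! = -1/2.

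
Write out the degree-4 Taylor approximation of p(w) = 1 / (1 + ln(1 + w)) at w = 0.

11*w^4/3 - 7*w^3/3 + 3*w^2/2 - w + 1

Use the geometric series for the reciprocal, then substitute.
[w^0] = 1;  [w^1] = -1;  [w^2] = 3/2;  [w^3] = -7/3;  [w^4] = 11/3.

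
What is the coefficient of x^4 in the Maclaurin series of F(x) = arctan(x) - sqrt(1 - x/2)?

5/2048

Combine the two series term by term.
[x^0] = -1;  [x^1] = 5/4;  [x^2] = 1/32;  [x^3] = -125/384;  [x^4] = 5/2048.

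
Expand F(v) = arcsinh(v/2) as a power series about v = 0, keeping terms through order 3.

-v^3/48 + v/2

F(0) = 0
F′(0) = 1/2
F′′(0) = 0
F′′′(0) = -1/8
Then c_k = F^(k)(0)/k! gives each Taylor coefficient.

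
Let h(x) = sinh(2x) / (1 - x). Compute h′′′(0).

Multiply the two series term by term and collect like powers.
The coefficient of x^3 in the expansion is 10/3, so h′′′(0) = 3! * (10/3) = 20.

20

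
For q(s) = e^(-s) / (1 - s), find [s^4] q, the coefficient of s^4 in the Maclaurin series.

3/8

Multiply the numerator's expansion by the denominator's geometric series.
q(0) = 1
q′(0) = 0
q′′(0) = 1
q′′′(0) = 2
q^(4)(0) = 9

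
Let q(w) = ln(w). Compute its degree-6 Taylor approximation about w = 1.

-(w - 1)^6/6 + (w - 1)^5/5 - (w - 1)^4/4 + (w - 1)^3/3 - (w - 1)^2/2 + (w - 1)

q(1) = 0
q′(1) = 1
q′′(1) = -1
q′′′(1) = 2
q^(4)(1) = -6
q^(5)(1) = 24
q^(6)(1) = -120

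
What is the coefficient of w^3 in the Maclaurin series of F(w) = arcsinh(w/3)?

Apply the Taylor formula c_k = f^(k)(a)/k!.
[w^0] = 0;  [w^1] = 1/3;  [w^2] = 0;  [w^3] = -1/162.

-1/162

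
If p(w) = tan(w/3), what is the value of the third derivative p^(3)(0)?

2/27

The coefficient of w^3 in the expansion is 1/81, so p′′′(0) = 3! * (1/81) = 2/27.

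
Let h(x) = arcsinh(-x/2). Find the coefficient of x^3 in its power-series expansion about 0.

1/48

Apply the Taylor formula c_k = f^(k)(a)/k!.
h(0) = 0
h′(0) = -1/2
h′′(0) = 0
h′′′(0) = 1/8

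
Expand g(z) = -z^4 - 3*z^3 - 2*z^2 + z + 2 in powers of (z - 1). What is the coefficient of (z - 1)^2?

Use the known series and substitute for the argument.
g(1) = -3
g′(1) = -16
g′′(1) = -34

-17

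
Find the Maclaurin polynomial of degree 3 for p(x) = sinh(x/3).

p(0) = 0
p′(0) = 1/3
p′′(0) = 0
p′′′(0) = 1/27
Dividing each by k! gives the coefficients c_0, ..., c_3.

x^3/162 + x/3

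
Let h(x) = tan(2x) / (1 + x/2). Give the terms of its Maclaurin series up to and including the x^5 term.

607*x^5/120 - 19*x^4/12 + 19*x^3/6 - x^2 + 2*x

Multiply the two series term by term and collect like powers.
h(0) = 0
h′(0) = 2
h′′(0) = -2
h′′′(0) = 19
h^(4)(0) = -38
h^(5)(0) = 607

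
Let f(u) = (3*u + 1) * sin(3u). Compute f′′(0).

Multiply each power in the prefactor through the base expansion.
From the series, [u^2] f = 9; multiply by 2! = 2 to get 18.

18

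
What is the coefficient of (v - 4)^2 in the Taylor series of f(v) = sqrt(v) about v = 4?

-1/64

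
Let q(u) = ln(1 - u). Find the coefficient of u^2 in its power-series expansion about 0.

-1/2

[u^0] = 0;  [u^1] = -1;  [u^2] = -1/2.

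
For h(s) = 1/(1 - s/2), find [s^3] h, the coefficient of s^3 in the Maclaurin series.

Use the known series and substitute for the argument.
h(0) = 1
h′(0) = 1/2
h′′(0) = 1/2
h′′′(0) = 3/4
So c_3 = h′′′(0)/3! = 1/8.

1/8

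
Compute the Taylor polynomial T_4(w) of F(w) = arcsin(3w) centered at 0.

9*w^3/2 + 3*w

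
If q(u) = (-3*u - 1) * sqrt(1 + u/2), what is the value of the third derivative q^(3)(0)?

33/64

Multiply each power in the prefactor through the base expansion.
The coefficient of u^3 in the expansion is 11/128, so q′′′(0) = 3! * (11/128) = 33/64.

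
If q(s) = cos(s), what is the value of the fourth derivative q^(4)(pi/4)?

sqrt(2)/2

The coefficient of (s - pi/4)^4 in the expansion is sqrt(2)/48, so q^(4)(pi/4) = 4! * (sqrt(2)/48) = sqrt(2)/2.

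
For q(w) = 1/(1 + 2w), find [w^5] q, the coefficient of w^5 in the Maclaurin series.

-32

q(0) = 1
q′(0) = -2
q′′(0) = 8
q′′′(0) = -48
q^(4)(0) = 384
q^(5)(0) = -3840
So c_5 = q^(5)(0)/5! = -32.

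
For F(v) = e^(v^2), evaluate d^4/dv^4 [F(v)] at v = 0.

Apply the Taylor formula c_k = f^(k)(a)/k!.
The coefficient of v^4 in the expansion is 1/2, so F^(4)(0) = 4! * (1/2) = 12.

12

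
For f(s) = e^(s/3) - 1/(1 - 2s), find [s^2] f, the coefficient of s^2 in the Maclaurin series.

Add the two expansions coefficient-wise.

-71/18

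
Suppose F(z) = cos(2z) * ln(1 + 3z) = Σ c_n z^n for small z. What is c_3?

Expand each factor separately, then convolve coefficients.
F(0) = 0
F′(0) = 3
F′′(0) = -9
F′′′(0) = 18
So c_3 = F′′′(0)/3! = 3.

3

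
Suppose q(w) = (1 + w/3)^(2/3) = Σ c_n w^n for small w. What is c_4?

-7/19683

q(0) = 1
q′(0) = 2/9
q′′(0) = -2/81
q′′′(0) = 8/729
q^(4)(0) = -56/6561
So c_4 = q^(4)(0)/4! = -7/19683.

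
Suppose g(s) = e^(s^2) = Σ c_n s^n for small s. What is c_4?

1/2

g(0) = 1
g′(0) = 0
g′′(0) = 2
g′′′(0) = 0
g^(4)(0) = 12
So c_4 = g^(4)(0)/4! = 1/2.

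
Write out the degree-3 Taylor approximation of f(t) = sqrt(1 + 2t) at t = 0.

f(0) = 1
f′(0) = 1
f′′(0) = -1
f′′′(0) = 3

t^3/2 - t^2/2 + t + 1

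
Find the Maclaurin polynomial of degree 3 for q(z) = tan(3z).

9*z^3 + 3*z

Differentiate repeatedly and evaluate at the center.
[z^0] = 0;  [z^1] = 3;  [z^2] = 0;  [z^3] = 9.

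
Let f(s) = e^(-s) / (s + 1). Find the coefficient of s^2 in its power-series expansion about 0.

5/2

Expand 1/(denominator) as a geometric series and multiply by the numerator's series.
f(0) = 1
f′(0) = -2
f′′(0) = 5
Dividing each by k! gives the coefficients c_0, ..., c_2.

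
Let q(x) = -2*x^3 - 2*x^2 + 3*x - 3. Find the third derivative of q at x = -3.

From the series, [(x + 3)^3] q = -2; multiply by 3! = 6 to get -12.

-12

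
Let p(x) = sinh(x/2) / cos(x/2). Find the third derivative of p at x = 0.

1/2

Divide the numerator series by the denominator series (power-series long division).
From the series, [x^3] p = 1/12; multiply by 3! = 6 to get 1/2.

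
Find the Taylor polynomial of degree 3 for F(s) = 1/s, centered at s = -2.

-(s + 2)^3/16 - (s + 2)^2/8 - (s + 2)/4 - 1/2

Use the known series and substitute for the argument.
F(-2) = -1/2
F′(-2) = -1/4
F′′(-2) = -1/4
F′′′(-2) = -3/8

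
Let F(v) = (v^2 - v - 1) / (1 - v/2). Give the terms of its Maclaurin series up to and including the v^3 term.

Distribute the polynomial across the series and collect like powers.

v^3/8 + v^2/4 - 3*v/2 - 1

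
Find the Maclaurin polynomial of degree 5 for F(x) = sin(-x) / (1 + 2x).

-1841*x^5/120 + 23*x^4/3 - 23*x^3/6 + 2*x^2 - x

Expand each factor separately, then convolve coefficients.
F(0) = 0
F′(0) = -1
F′′(0) = 4
F′′′(0) = -23
F^(4)(0) = 184
F^(5)(0) = -1841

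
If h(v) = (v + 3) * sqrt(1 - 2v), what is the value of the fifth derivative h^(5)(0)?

Shift and add copies of the series according to the polynomial's terms.
The coefficient of v^5 in the expansion is -13/4, so h^(5)(0) = 5! * (-13/4) = -390.

-390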